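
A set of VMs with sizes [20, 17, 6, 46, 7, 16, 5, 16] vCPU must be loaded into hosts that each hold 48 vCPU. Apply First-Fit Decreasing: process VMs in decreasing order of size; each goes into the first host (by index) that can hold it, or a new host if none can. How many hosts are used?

3

Sorted descending: 46, 20, 17, 16, 16, 7, 6, 5.
Put 46 vCPU in host 1; 2 vCPU remain.
Put 20 vCPU in host 2; 28 vCPU remain.
Put 17 vCPU in host 2; 11 vCPU remain.
Put 16 vCPU in host 3; 32 vCPU remain.
Put 16 vCPU in host 3; 16 vCPU remain.
Put 7 vCPU in host 2; 4 vCPU remain.
Put 6 vCPU in host 3; 10 vCPU remain.
Put 5 vCPU in host 3; 5 vCPU remain.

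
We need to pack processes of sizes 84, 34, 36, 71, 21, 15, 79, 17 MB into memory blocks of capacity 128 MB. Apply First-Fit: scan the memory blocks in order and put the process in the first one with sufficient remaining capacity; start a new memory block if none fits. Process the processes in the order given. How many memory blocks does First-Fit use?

Put 84 MB in memory block 1; 44 MB remain.
Put 34 MB in memory block 1; 10 MB remain.
Put 36 MB in memory block 2; 92 MB remain.
Put 71 MB in memory block 2; 21 MB remain.
Put 21 MB in memory block 2; 0 MB remain.
Put 15 MB in memory block 3; 113 MB remain.
Put 79 MB in memory block 3; 34 MB remain.
Put 17 MB in memory block 3; 17 MB remain.

3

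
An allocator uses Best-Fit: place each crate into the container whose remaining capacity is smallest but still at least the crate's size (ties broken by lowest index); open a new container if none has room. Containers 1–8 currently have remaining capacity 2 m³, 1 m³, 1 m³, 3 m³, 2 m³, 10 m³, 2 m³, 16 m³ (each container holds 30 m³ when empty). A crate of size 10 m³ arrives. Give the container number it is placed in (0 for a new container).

Containers with room: container 6 (10 m³), container 8 (16 m³).
Tightest fit is container 6 with 10 m³ free.

6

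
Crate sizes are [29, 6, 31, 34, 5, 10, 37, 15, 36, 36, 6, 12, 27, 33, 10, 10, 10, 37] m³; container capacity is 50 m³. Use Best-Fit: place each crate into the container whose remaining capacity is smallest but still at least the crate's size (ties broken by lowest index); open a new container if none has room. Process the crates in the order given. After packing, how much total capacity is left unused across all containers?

66

29 m³ → container 1 (remaining 21 m³)
6 m³ → container 1 (remaining 15 m³)
31 m³ → container 2 (remaining 19 m³)
34 m³ → container 3 (remaining 16 m³)
5 m³ → container 1 (remaining 10 m³)
10 m³ → container 1 (remaining 0 m³)
37 m³ → container 4 (remaining 13 m³)
15 m³ → container 3 (remaining 1 m³)
36 m³ → container 5 (remaining 14 m³)
36 m³ → container 6 (remaining 14 m³)
6 m³ → container 4 (remaining 7 m³)
12 m³ → container 5 (remaining 2 m³)
27 m³ → container 7 (remaining 23 m³)
33 m³ → container 8 (remaining 17 m³)
10 m³ → container 6 (remaining 4 m³)
10 m³ → container 8 (remaining 7 m³)
10 m³ → container 2 (remaining 9 m³)
37 m³ → container 9 (remaining 13 m³)
9 containers × 50 m³ = 450 m³; used 384 m³; unused 66 m³.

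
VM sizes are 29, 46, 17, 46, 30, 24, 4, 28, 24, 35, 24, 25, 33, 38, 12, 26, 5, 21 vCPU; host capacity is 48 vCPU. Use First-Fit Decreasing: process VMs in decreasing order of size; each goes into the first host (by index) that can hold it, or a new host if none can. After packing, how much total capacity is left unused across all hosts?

109

Sorted descending: 46, 46, 38, 35, 33, 30, 29, 28, 26, 25, 24, 24, 24, 21, 17, 12, 5, 4.
Put 46 vCPU in host 1; 2 vCPU remain.
Put 46 vCPU in host 2; 2 vCPU remain.
Put 38 vCPU in host 3; 10 vCPU remain.
Put 35 vCPU in host 4; 13 vCPU remain.
Put 33 vCPU in host 5; 15 vCPU remain.
Put 30 vCPU in host 6; 18 vCPU remain.
Put 29 vCPU in host 7; 19 vCPU remain.
Put 28 vCPU in host 8; 20 vCPU remain.
Put 26 vCPU in host 9; 22 vCPU remain.
Put 25 vCPU in host 10; 23 vCPU remain.
Put 24 vCPU in host 11; 24 vCPU remain.
Put 24 vCPU in host 11; 0 vCPU remain.
Put 24 vCPU in host 12; 24 vCPU remain.
Put 21 vCPU in host 9; 1 vCPU remain.
Put 17 vCPU in host 6; 1 vCPU remain.
Put 12 vCPU in host 4; 1 vCPU remain.
Put 5 vCPU in host 3; 5 vCPU remain.
Put 4 vCPU in host 3; 1 vCPU remain.
12 hosts × 48 vCPU = 576 vCPU; used 467 vCPU; unused 109 vCPU.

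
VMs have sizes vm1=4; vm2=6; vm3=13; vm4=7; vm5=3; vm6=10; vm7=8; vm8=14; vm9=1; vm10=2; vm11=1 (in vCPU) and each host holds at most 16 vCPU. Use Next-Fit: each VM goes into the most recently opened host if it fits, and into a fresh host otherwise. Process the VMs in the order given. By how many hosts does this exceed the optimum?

Next-Fit: [4,6] [13] [7,3] [10] [8] [14,1] [2,1] → 7 hosts.
Total size 69 vCPU; any packing needs at least ⌈69/16⌉ = 5 hosts.
An optimal packing achieves that bound: [14,2] [13,3] [10,6] [8,7,1] [4,1] → 5 hosts.
Excess: 7 − 5 = 2.

2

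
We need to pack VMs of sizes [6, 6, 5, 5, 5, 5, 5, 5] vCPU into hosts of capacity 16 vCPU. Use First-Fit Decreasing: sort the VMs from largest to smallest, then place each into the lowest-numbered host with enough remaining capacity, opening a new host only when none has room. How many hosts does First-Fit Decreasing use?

Sorted descending: 6, 6, 5, 5, 5, 5, 5, 5.
Put 6 vCPU in host 1; 10 vCPU remain.
Put 6 vCPU in host 1; 4 vCPU remain.
Put 5 vCPU in host 2; 11 vCPU remain.
Put 5 vCPU in host 2; 6 vCPU remain.
Put 5 vCPU in host 2; 1 vCPU remain.
Put 5 vCPU in host 3; 11 vCPU remain.
Put 5 vCPU in host 3; 6 vCPU remain.
Put 5 vCPU in host 3; 1 vCPU remain.

3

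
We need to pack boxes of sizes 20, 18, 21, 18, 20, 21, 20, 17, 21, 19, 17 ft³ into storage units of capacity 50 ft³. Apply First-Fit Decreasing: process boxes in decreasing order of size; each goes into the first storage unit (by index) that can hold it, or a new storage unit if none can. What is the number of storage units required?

6

Sorted descending: 21, 21, 21, 20, 20, 20, 19, 18, 18, 17, 17.
Put 21 ft³ in storage unit 1; 29 ft³ remain.
Put 21 ft³ in storage unit 1; 8 ft³ remain.
Put 21 ft³ in storage unit 2; 29 ft³ remain.
Put 20 ft³ in storage unit 2; 9 ft³ remain.
Put 20 ft³ in storage unit 3; 30 ft³ remain.
Put 20 ft³ in storage unit 3; 10 ft³ remain.
Put 19 ft³ in storage unit 4; 31 ft³ remain.
Put 18 ft³ in storage unit 4; 13 ft³ remain.
Put 18 ft³ in storage unit 5; 32 ft³ remain.
Put 17 ft³ in storage unit 5; 15 ft³ remain.
Put 17 ft³ in storage unit 6; 33 ft³ remain.
Final storage units: [21,21] [21,20] [20,20] [19,18] [18,17] [17].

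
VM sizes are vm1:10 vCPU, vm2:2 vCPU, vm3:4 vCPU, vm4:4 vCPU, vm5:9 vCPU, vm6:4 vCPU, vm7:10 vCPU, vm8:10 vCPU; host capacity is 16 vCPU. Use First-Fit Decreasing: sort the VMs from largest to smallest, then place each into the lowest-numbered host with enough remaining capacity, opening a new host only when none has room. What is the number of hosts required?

4

Sorted descending: 10, 10, 10, 9, 4, 4, 4, 2.
10 vCPU → host 1 (remaining 6 vCPU)
10 vCPU → host 2 (remaining 6 vCPU)
10 vCPU → host 3 (remaining 6 vCPU)
9 vCPU → host 4 (remaining 7 vCPU)
4 vCPU → host 1 (remaining 2 vCPU)
4 vCPU → host 2 (remaining 2 vCPU)
4 vCPU → host 3 (remaining 2 vCPU)
2 vCPU → host 1 (remaining 0 vCPU)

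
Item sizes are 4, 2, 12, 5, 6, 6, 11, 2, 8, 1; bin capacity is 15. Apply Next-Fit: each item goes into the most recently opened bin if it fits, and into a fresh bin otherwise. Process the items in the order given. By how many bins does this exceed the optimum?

2

Next-Fit: [4,2] [12] [5,6] [6] [11,2] [8,1] → 6 bins.
Total size 57; any packing needs at least ⌈57/15⌉ = 4 bins.
An optimal packing achieves that bound: [12,2,1] [11,4] [8,6] [6,5,2] → 4 bins.
Excess: 6 − 4 = 2.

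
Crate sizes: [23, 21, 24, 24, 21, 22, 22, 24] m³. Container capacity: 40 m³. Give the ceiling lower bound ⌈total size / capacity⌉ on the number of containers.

Total size = 23 + 21 + 24 + 24 + 21 + 22 + 22 + 24 = 181 m³.
⌈181 / 40⌉ = 5.

5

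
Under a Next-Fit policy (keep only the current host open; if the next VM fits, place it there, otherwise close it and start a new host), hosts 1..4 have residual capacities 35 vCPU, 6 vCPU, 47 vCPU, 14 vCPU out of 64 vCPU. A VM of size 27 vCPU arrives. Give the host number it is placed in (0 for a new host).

Next-Fit only looks at host 4, which has 14 vCPU free.
27 vCPU does not fit, so a new host is opened.

0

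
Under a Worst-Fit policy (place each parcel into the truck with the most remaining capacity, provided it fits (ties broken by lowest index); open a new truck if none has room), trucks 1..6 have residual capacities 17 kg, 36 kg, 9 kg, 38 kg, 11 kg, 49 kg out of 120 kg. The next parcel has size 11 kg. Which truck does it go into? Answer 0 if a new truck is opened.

6

Trucks with room: truck 1 (17 kg), truck 2 (36 kg), truck 4 (38 kg), truck 5 (11 kg), truck 6 (49 kg).
Most room is truck 6 with 49 kg free.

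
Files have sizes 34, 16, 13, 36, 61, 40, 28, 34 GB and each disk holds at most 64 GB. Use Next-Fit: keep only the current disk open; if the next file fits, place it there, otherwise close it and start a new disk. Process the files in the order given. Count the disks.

disk 1: place 34 GB, 30 GB left
disk 1: place 16 GB, 14 GB left
disk 1: place 13 GB, 1 GB left
disk 2: place 36 GB, 28 GB left
disk 3: place 61 GB, 3 GB left
disk 4: place 40 GB, 24 GB left
disk 5: place 28 GB, 36 GB left
disk 5: place 34 GB, 2 GB left
Final disks: [34,16,13] [36] [61] [40] [28,34].

5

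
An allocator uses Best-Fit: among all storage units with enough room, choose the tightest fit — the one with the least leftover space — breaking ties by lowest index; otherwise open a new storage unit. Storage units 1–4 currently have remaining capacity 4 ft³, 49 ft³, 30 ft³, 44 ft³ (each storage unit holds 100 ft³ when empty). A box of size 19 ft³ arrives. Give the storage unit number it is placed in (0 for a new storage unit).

3

Storage units with room: storage unit 2 (49 ft³), storage unit 3 (30 ft³), storage unit 4 (44 ft³).
Tightest fit is storage unit 3 with 30 ft³ free.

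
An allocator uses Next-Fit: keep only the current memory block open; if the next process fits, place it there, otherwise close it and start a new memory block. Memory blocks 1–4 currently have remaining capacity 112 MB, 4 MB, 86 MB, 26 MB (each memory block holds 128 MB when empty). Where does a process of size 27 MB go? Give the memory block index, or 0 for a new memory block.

Next-Fit only looks at memory block 4, which has 26 MB free.
27 MB does not fit, so a new memory block is opened.

0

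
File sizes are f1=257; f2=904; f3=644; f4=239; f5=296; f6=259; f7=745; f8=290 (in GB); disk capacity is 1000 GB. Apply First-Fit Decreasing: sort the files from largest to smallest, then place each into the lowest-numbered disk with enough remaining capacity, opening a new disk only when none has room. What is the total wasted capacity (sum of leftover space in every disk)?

Sorted descending: 904, 745, 644, 296, 290, 259, 257, 239.
Put 904 GB in disk 1; 96 GB remain.
Put 745 GB in disk 2; 255 GB remain.
Put 644 GB in disk 3; 356 GB remain.
Put 296 GB in disk 3; 60 GB remain.
Put 290 GB in disk 4; 710 GB remain.
Put 259 GB in disk 4; 451 GB remain.
Put 257 GB in disk 4; 194 GB remain.
Put 239 GB in disk 2; 16 GB remain.
4 disks × 1000 GB = 4000 GB; used 3634 GB; unused 366 GB.

366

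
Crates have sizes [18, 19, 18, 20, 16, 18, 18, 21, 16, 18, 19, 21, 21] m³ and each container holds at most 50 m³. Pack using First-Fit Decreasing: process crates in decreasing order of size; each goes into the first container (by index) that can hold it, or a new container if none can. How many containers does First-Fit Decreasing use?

Sorted descending: 21, 21, 21, 20, 19, 19, 18, 18, 18, 18, 18, 16, 16.
Put 21 m³ in container 1; 29 m³ remain.
Put 21 m³ in container 1; 8 m³ remain.
Put 21 m³ in container 2; 29 m³ remain.
Put 20 m³ in container 2; 9 m³ remain.
Put 19 m³ in container 3; 31 m³ remain.
Put 19 m³ in container 3; 12 m³ remain.
Put 18 m³ in container 4; 32 m³ remain.
Put 18 m³ in container 4; 14 m³ remain.
Put 18 m³ in container 5; 32 m³ remain.
Put 18 m³ in container 5; 14 m³ remain.
Put 18 m³ in container 6; 32 m³ remain.
Put 16 m³ in container 6; 16 m³ remain.
Put 16 m³ in container 6; 0 m³ remain.
Final containers: [21,21] [21,20] [19,19] [18,18] [18,18] [18,16,16].

6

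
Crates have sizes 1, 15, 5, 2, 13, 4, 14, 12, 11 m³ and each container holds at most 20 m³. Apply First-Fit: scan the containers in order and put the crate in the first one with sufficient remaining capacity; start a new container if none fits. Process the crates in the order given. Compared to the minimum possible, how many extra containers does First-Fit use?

First-Fit: [1,15,2] [5,13] [4,14] [12] [11] → 5 containers.
5 crates exceed 10 m³ (half the capacity), and no two of those can share a container, so at least 5 containers are needed.
So 5 is already optimal.

0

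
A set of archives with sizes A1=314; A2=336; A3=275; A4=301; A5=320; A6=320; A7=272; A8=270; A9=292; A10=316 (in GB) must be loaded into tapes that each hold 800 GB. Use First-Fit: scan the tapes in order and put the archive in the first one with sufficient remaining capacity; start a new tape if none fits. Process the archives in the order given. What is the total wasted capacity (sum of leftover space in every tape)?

A1 (314 GB) → tape 1 (remaining 486 GB)
A2 (336 GB) → tape 1 (remaining 150 GB)
A3 (275 GB) → tape 2 (remaining 525 GB)
A4 (301 GB) → tape 2 (remaining 224 GB)
A5 (320 GB) → tape 3 (remaining 480 GB)
A6 (320 GB) → tape 3 (remaining 160 GB)
A7 (272 GB) → tape 4 (remaining 528 GB)
A8 (270 GB) → tape 4 (remaining 258 GB)
A9 (292 GB) → tape 5 (remaining 508 GB)
A10 (316 GB) → tape 5 (remaining 192 GB)
5 tapes × 800 GB = 4000 GB; used 3016 GB; unused 984 GB.

984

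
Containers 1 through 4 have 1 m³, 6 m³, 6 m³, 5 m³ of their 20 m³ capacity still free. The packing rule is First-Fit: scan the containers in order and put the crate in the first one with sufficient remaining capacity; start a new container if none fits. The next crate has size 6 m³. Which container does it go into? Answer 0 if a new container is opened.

2

Containers with room: container 2 (6 m³), container 3 (6 m³).
The first with room is container 2.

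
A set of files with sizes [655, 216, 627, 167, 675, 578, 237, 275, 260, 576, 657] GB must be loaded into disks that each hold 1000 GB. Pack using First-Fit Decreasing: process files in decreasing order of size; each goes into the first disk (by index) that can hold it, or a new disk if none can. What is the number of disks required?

6

Sorted descending: 675, 657, 655, 627, 578, 576, 275, 260, 237, 216, 167.
Put 675 GB in disk 1; 325 GB remain.
Put 657 GB in disk 2; 343 GB remain.
Put 655 GB in disk 3; 345 GB remain.
Put 627 GB in disk 4; 373 GB remain.
Put 578 GB in disk 5; 422 GB remain.
Put 576 GB in disk 6; 424 GB remain.
Put 275 GB in disk 1; 50 GB remain.
Put 260 GB in disk 2; 83 GB remain.
Put 237 GB in disk 3; 108 GB remain.
Put 216 GB in disk 4; 157 GB remain.
Put 167 GB in disk 5; 255 GB remain.
Final disks: [675,275] [657,260] [655,237] [627,216] [578,167] [576].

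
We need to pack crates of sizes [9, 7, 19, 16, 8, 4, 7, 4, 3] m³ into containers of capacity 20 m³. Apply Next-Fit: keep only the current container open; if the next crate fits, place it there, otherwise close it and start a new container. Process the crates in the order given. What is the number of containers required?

Put 9 m³ in container 1; 11 m³ remain.
Put 7 m³ in container 1; 4 m³ remain.
Put 19 m³ in container 2; 1 m³ remain.
Put 16 m³ in container 3; 4 m³ remain.
Put 8 m³ in container 4; 12 m³ remain.
Put 4 m³ in container 4; 8 m³ remain.
Put 7 m³ in container 4; 1 m³ remain.
Put 4 m³ in container 5; 16 m³ remain.
Put 3 m³ in container 5; 13 m³ remain.

5 containers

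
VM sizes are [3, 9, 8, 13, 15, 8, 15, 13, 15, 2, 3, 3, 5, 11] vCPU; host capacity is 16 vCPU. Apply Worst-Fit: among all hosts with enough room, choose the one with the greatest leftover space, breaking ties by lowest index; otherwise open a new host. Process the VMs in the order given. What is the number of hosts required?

host 1: place 3 vCPU, 13 vCPU left
host 1: place 9 vCPU, 4 vCPU left
host 2: place 8 vCPU, 8 vCPU left
host 3: place 13 vCPU, 3 vCPU left
host 4: place 15 vCPU, 1 vCPU left
host 2: place 8 vCPU, 0 vCPU left
host 5: place 15 vCPU, 1 vCPU left
host 6: place 13 vCPU, 3 vCPU left
host 7: place 15 vCPU, 1 vCPU left
host 1: place 2 vCPU, 2 vCPU left
host 3: place 3 vCPU, 0 vCPU left
host 6: place 3 vCPU, 0 vCPU left
host 8: place 5 vCPU, 11 vCPU left
host 8: place 11 vCPU, 0 vCPU left
Final hosts: [3,9,2] [8,8] [13,3] [15] [15] [13,3] [15] [5,11].

8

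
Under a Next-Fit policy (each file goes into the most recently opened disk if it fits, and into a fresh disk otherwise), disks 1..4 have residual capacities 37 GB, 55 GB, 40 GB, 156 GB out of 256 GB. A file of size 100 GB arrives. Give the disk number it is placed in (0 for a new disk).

4

Next-Fit only looks at disk 4, which has 156 GB free.
100 GB fits there.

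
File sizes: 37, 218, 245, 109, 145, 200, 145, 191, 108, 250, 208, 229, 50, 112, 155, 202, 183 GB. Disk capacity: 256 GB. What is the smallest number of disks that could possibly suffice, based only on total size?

Total size = 37 + 218 + 245 + 109 + 145 + 200 + 145 + 191 + 108 + 250 + 208 + 229 + 50 + 112 + 155 + 202 + 183 = 2787 GB.
⌈2787 / 256⌉ = 11.

11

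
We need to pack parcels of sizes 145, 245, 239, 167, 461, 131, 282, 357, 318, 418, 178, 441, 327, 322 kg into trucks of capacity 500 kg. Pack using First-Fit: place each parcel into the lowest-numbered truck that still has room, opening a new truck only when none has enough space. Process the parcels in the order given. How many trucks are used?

Put 145 kg in truck 1; 355 kg remain.
Put 245 kg in truck 1; 110 kg remain.
Put 239 kg in truck 2; 261 kg remain.
Put 167 kg in truck 2; 94 kg remain.
Put 461 kg in truck 3; 39 kg remain.
Put 131 kg in truck 4; 369 kg remain.
Put 282 kg in truck 4; 87 kg remain.
Put 357 kg in truck 5; 143 kg remain.
Put 318 kg in truck 6; 182 kg remain.
Put 418 kg in truck 7; 82 kg remain.
Put 178 kg in truck 6; 4 kg remain.
Put 441 kg in truck 8; 59 kg remain.
Put 327 kg in truck 9; 173 kg remain.
Put 322 kg in truck 10; 178 kg remain.

10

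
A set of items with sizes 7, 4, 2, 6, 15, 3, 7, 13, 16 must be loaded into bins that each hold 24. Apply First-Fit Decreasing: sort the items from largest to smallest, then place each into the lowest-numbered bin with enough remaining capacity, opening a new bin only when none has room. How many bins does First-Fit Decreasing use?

Sorted descending: 16, 15, 13, 7, 7, 6, 4, 3, 2.
bin 1: place 16, 8 left
bin 2: place 15, 9 left
bin 3: place 13, 11 left
bin 1: place 7, 1 left
bin 2: place 7, 2 left
bin 3: place 6, 5 left
bin 3: place 4, 1 left
bin 4: place 3, 21 left
bin 2: place 2, 0 left

4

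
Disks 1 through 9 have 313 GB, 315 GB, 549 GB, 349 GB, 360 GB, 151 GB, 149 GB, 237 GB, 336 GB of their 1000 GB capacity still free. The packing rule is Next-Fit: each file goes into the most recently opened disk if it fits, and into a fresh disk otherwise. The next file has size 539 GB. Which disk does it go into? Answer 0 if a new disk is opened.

0

Next-Fit only looks at disk 9, which has 336 GB free.
539 GB does not fit, so a new disk is opened.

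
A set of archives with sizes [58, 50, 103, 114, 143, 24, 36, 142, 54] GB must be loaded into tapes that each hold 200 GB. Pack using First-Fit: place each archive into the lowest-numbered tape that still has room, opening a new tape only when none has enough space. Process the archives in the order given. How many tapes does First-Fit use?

5 tapes

58 GB → tape 1 (remaining 142 GB)
50 GB → tape 1 (remaining 92 GB)
103 GB → tape 2 (remaining 97 GB)
114 GB → tape 3 (remaining 86 GB)
143 GB → tape 4 (remaining 57 GB)
24 GB → tape 1 (remaining 68 GB)
36 GB → tape 1 (remaining 32 GB)
142 GB → tape 5 (remaining 58 GB)
54 GB → tape 2 (remaining 43 GB)
Final tapes: [58,50,24,36] [103,54] [114] [143] [142].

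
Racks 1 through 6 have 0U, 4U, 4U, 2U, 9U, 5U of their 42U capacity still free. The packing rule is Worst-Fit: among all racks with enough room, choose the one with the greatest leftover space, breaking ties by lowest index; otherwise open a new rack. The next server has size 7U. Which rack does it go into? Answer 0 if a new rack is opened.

Racks with room: rack 5 (9U).
Most room is rack 5 with 9U free.

5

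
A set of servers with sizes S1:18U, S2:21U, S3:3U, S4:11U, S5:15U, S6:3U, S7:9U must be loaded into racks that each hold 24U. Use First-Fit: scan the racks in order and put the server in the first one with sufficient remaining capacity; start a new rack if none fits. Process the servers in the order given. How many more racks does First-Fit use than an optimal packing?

First-Fit: [18,3,3] [21] [11,9] [15] → 4 racks.
Total size 80U; any packing needs at least ⌈80/24⌉ = 4 racks.
So 4 is already optimal.

0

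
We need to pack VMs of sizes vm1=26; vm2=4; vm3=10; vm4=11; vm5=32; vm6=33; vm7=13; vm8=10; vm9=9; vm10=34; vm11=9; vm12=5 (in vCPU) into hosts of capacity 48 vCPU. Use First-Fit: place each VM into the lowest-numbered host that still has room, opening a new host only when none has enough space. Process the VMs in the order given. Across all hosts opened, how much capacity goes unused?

44

vm1 (26 vCPU) → host 1 (remaining 22 vCPU)
vm2 (4 vCPU) → host 1 (remaining 18 vCPU)
vm3 (10 vCPU) → host 1 (remaining 8 vCPU)
vm4 (11 vCPU) → host 2 (remaining 37 vCPU)
vm5 (32 vCPU) → host 2 (remaining 5 vCPU)
vm6 (33 vCPU) → host 3 (remaining 15 vCPU)
vm7 (13 vCPU) → host 3 (remaining 2 vCPU)
vm8 (10 vCPU) → host 4 (remaining 38 vCPU)
vm9 (9 vCPU) → host 4 (remaining 29 vCPU)
vm10 (34 vCPU) → host 5 (remaining 14 vCPU)
vm11 (9 vCPU) → host 4 (remaining 20 vCPU)
vm12 (5 vCPU) → host 1 (remaining 3 vCPU)
5 hosts × 48 vCPU = 240 vCPU; used 196 vCPU; unused 44 vCPU.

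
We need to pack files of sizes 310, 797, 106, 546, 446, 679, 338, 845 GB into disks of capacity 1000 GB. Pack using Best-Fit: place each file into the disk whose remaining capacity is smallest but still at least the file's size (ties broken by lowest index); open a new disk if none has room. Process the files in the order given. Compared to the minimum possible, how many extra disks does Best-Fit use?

0

Best-Fit: [310,546] [797,106] [446,338] [679] [845] → 5 disks.
Total size 4067 GB; any packing needs at least ⌈4067/1000⌉ = 5 disks.
So 5 is already optimal.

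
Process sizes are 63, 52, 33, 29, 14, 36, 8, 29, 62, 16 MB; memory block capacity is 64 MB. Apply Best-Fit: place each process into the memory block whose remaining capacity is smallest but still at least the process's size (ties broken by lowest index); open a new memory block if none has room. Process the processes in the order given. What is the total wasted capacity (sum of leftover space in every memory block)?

Put 63 MB in memory block 1; 1 MB remain.
Put 52 MB in memory block 2; 12 MB remain.
Put 33 MB in memory block 3; 31 MB remain.
Put 29 MB in memory block 3; 2 MB remain.
Put 14 MB in memory block 4; 50 MB remain.
Put 36 MB in memory block 4; 14 MB remain.
Put 8 MB in memory block 2; 4 MB remain.
Put 29 MB in memory block 5; 35 MB remain.
Put 62 MB in memory block 6; 2 MB remain.
Put 16 MB in memory block 5; 19 MB remain.
6 memory blocks × 64 MB = 384 MB; used 342 MB; unused 42 MB.

42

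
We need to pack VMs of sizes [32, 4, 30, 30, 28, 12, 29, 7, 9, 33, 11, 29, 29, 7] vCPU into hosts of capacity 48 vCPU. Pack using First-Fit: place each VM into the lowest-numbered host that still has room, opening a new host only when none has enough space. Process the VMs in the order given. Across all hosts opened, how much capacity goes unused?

94

host 1: place 32 vCPU, 16 vCPU left
host 1: place 4 vCPU, 12 vCPU left
host 2: place 30 vCPU, 18 vCPU left
host 3: place 30 vCPU, 18 vCPU left
host 4: place 28 vCPU, 20 vCPU left
host 1: place 12 vCPU, 0 vCPU left
host 5: place 29 vCPU, 19 vCPU left
host 2: place 7 vCPU, 11 vCPU left
host 2: place 9 vCPU, 2 vCPU left
host 6: place 33 vCPU, 15 vCPU left
host 3: place 11 vCPU, 7 vCPU left
host 7: place 29 vCPU, 19 vCPU left
host 8: place 29 vCPU, 19 vCPU left
host 3: place 7 vCPU, 0 vCPU left
8 hosts × 48 vCPU = 384 vCPU; used 290 vCPU; unused 94 vCPU.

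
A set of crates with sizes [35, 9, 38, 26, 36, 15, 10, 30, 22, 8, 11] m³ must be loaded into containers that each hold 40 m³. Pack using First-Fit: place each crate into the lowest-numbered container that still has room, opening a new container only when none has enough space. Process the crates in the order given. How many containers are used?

Put 35 m³ in container 1; 5 m³ remain.
Put 9 m³ in container 2; 31 m³ remain.
Put 38 m³ in container 3; 2 m³ remain.
Put 26 m³ in container 2; 5 m³ remain.
Put 36 m³ in container 4; 4 m³ remain.
Put 15 m³ in container 5; 25 m³ remain.
Put 10 m³ in container 5; 15 m³ remain.
Put 30 m³ in container 6; 10 m³ remain.
Put 22 m³ in container 7; 18 m³ remain.
Put 8 m³ in container 5; 7 m³ remain.
Put 11 m³ in container 7; 7 m³ remain.
Final containers: [35] [9,26] [38] [36] [15,10,8] [30] [22,11].

7 containers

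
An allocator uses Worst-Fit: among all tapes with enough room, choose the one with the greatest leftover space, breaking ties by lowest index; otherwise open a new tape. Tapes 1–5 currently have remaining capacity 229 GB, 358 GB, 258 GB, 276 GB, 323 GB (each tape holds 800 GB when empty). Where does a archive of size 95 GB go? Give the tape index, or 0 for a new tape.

2

Tapes with room: tape 1 (229 GB), tape 2 (358 GB), tape 3 (258 GB), tape 4 (276 GB), tape 5 (323 GB).
Most room is tape 2 with 358 GB free.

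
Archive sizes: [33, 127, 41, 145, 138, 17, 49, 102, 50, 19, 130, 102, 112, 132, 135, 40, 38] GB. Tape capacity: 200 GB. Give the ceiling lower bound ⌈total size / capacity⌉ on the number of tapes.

Total size = 33 + 127 + 41 + 145 + 138 + 17 + 49 + 102 + 50 + 19 + 130 + 102 + 112 + 132 + 135 + 40 + 38 = 1410 GB.
⌈1410 / 200⌉ = 8.

8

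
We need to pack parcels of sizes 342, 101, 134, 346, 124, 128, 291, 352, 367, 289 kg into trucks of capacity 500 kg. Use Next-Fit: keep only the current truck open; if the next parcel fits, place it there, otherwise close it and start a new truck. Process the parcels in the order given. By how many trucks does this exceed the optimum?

Next-Fit: [342,101] [134,346] [124,128] [291] [352] [367] [289] → 7 trucks.
6 parcels exceed 250 kg (half the capacity), and no two of those can share a truck, so at least 6 trucks are needed.
An optimal packing achieves that bound: [367,128] [352,134] [346,124] [342,101] [291] [289] → 6 trucks.
Excess: 7 − 6 = 1.

1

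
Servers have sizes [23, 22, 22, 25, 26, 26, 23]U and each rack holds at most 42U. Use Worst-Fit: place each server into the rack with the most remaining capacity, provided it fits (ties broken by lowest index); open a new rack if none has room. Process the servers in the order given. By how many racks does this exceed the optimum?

0

Worst-Fit: [23] [22] [22] [25] [26] [26] [23] → 7 racks.
7 servers exceed 21U (half the capacity), and no two of those can share a rack, so at least 7 racks are needed.
So 7 is already optimal.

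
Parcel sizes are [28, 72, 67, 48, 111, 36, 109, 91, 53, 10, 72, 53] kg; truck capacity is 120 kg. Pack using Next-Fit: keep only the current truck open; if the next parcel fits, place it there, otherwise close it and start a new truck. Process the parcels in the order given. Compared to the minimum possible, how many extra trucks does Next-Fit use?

Next-Fit: [28,72] [67,48] [111] [36] [109] [91] [53,10] [72] [53] → 9 trucks.
Total size 750 kg; any packing needs at least ⌈750/120⌉ = 7 trucks.
An optimal packing achieves that bound: [111] [109,10] [91,28] [72,48] [72,36] [67,53] [53] → 7 trucks.
Excess: 9 − 7 = 2.

2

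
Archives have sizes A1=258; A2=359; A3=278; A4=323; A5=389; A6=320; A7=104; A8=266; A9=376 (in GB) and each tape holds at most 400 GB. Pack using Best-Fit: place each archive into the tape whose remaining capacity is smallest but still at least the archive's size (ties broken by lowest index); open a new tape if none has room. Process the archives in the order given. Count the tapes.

8

tape 1: place A1 (258 GB), 142 GB left
tape 2: place A2 (359 GB), 41 GB left
tape 3: place A3 (278 GB), 122 GB left
tape 4: place A4 (323 GB), 77 GB left
tape 5: place A5 (389 GB), 11 GB left
tape 6: place A6 (320 GB), 80 GB left
tape 3: place A7 (104 GB), 18 GB left
tape 7: place A8 (266 GB), 134 GB left
tape 8: place A9 (376 GB), 24 GB left
Final tapes: [258] [359] [278,104] [323] [389] [320] [266] [376].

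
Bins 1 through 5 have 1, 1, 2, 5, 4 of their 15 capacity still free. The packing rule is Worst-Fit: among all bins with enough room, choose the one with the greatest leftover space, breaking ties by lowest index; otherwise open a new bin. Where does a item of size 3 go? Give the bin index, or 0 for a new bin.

Bins with room: bin 4 (5), bin 5 (4).
Most room is bin 4 with 5 free.

4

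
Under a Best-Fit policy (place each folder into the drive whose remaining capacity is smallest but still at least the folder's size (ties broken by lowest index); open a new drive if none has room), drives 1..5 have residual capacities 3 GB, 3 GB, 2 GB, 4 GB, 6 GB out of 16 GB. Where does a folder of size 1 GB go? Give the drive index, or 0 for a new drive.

3

Drives with room: drive 1 (3 GB), drive 2 (3 GB), drive 3 (2 GB), drive 4 (4 GB), drive 5 (6 GB).
Tightest fit is drive 3 with 2 GB free.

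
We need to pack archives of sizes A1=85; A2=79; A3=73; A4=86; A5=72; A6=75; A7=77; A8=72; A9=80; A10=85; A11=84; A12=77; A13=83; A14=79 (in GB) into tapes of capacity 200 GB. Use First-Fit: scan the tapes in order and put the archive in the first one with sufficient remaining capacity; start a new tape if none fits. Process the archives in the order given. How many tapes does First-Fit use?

Put A1 (85 GB) in tape 1; 115 GB remain.
Put A2 (79 GB) in tape 1; 36 GB remain.
Put A3 (73 GB) in tape 2; 127 GB remain.
Put A4 (86 GB) in tape 2; 41 GB remain.
Put A5 (72 GB) in tape 3; 128 GB remain.
Put A6 (75 GB) in tape 3; 53 GB remain.
Put A7 (77 GB) in tape 4; 123 GB remain.
Put A8 (72 GB) in tape 4; 51 GB remain.
Put A9 (80 GB) in tape 5; 120 GB remain.
Put A10 (85 GB) in tape 5; 35 GB remain.
Put A11 (84 GB) in tape 6; 116 GB remain.
Put A12 (77 GB) in tape 6; 39 GB remain.
Put A13 (83 GB) in tape 7; 117 GB remain.
Put A14 (79 GB) in tape 7; 38 GB remain.

7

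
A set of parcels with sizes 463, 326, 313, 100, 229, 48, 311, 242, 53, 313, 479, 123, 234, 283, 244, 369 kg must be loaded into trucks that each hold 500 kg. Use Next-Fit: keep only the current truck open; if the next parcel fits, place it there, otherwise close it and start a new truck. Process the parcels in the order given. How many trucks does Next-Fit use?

12

Put 463 kg in truck 1; 37 kg remain.
Put 326 kg in truck 2; 174 kg remain.
Put 313 kg in truck 3; 187 kg remain.
Put 100 kg in truck 3; 87 kg remain.
Put 229 kg in truck 4; 271 kg remain.
Put 48 kg in truck 4; 223 kg remain.
Put 311 kg in truck 5; 189 kg remain.
Put 242 kg in truck 6; 258 kg remain.
Put 53 kg in truck 6; 205 kg remain.
Put 313 kg in truck 7; 187 kg remain.
Put 479 kg in truck 8; 21 kg remain.
Put 123 kg in truck 9; 377 kg remain.
Put 234 kg in truck 9; 143 kg remain.
Put 283 kg in truck 10; 217 kg remain.
Put 244 kg in truck 11; 256 kg remain.
Put 369 kg in truck 12; 131 kg remain.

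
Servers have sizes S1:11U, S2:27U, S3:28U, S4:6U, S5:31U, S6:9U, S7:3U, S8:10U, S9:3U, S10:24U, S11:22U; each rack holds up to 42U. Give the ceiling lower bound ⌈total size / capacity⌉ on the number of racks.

Total size = 11 + 27 + 28 + 6 + 31 + 9 + 3 + 10 + 3 + 24 + 22 = 174U.
⌈174 / 42⌉ = 5.

5 racks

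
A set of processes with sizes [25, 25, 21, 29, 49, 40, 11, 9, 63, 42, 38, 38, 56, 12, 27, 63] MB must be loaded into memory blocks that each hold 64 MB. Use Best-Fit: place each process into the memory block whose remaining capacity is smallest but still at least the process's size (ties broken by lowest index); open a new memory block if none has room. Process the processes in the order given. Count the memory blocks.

memory block 1: place 25 MB, 39 MB left
memory block 1: place 25 MB, 14 MB left
memory block 2: place 21 MB, 43 MB left
memory block 2: place 29 MB, 14 MB left
memory block 3: place 49 MB, 15 MB left
memory block 4: place 40 MB, 24 MB left
memory block 1: place 11 MB, 3 MB left
memory block 2: place 9 MB, 5 MB left
memory block 5: place 63 MB, 1 MB left
memory block 6: place 42 MB, 22 MB left
memory block 7: place 38 MB, 26 MB left
memory block 8: place 38 MB, 26 MB left
memory block 9: place 56 MB, 8 MB left
memory block 3: place 12 MB, 3 MB left
memory block 10: place 27 MB, 37 MB left
memory block 11: place 63 MB, 1 MB left
Final memory blocks: [25,25,11] [21,29,9] [49,12] [40] [63] [42] [38] [38] [56] [27] [63].

11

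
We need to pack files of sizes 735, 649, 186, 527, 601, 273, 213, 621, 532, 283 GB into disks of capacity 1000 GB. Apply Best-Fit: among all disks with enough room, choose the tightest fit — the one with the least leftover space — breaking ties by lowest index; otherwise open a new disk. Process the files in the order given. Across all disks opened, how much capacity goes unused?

disk 1: place 735 GB, 265 GB left
disk 2: place 649 GB, 351 GB left
disk 1: place 186 GB, 79 GB left
disk 3: place 527 GB, 473 GB left
disk 4: place 601 GB, 399 GB left
disk 2: place 273 GB, 78 GB left
disk 4: place 213 GB, 186 GB left
disk 5: place 621 GB, 379 GB left
disk 6: place 532 GB, 468 GB left
disk 5: place 283 GB, 96 GB left
6 disks × 1000 GB = 6000 GB; used 4620 GB; unused 1380 GB.

1380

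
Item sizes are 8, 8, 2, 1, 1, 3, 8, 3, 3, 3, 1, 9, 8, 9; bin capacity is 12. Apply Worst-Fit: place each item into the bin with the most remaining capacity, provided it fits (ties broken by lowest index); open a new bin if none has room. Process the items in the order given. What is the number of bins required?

8 → bin 1 (remaining 4)
8 → bin 2 (remaining 4)
2 → bin 1 (remaining 2)
1 → bin 2 (remaining 3)
1 → bin 2 (remaining 2)
3 → bin 3 (remaining 9)
8 → bin 3 (remaining 1)
3 → bin 4 (remaining 9)
3 → bin 4 (remaining 6)
3 → bin 4 (remaining 3)
1 → bin 4 (remaining 2)
9 → bin 5 (remaining 3)
8 → bin 6 (remaining 4)
9 → bin 7 (remaining 3)

7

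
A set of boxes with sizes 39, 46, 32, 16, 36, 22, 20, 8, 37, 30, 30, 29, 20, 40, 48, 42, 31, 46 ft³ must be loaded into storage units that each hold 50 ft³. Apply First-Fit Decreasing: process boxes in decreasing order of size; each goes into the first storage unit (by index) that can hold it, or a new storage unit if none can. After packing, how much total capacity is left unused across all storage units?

128

Sorted descending: 48, 46, 46, 42, 40, 39, 37, 36, 32, 31, 30, 30, 29, 22, 20, 20, 16, 8.
Put 48 ft³ in storage unit 1; 2 ft³ remain.
Put 46 ft³ in storage unit 2; 4 ft³ remain.
Put 46 ft³ in storage unit 3; 4 ft³ remain.
Put 42 ft³ in storage unit 4; 8 ft³ remain.
Put 40 ft³ in storage unit 5; 10 ft³ remain.
Put 39 ft³ in storage unit 6; 11 ft³ remain.
Put 37 ft³ in storage unit 7; 13 ft³ remain.
Put 36 ft³ in storage unit 8; 14 ft³ remain.
Put 32 ft³ in storage unit 9; 18 ft³ remain.
Put 31 ft³ in storage unit 10; 19 ft³ remain.
Put 30 ft³ in storage unit 11; 20 ft³ remain.
Put 30 ft³ in storage unit 12; 20 ft³ remain.
Put 29 ft³ in storage unit 13; 21 ft³ remain.
Put 22 ft³ in storage unit 14; 28 ft³ remain.
Put 20 ft³ in storage unit 11; 0 ft³ remain.
Put 20 ft³ in storage unit 12; 0 ft³ remain.
Put 16 ft³ in storage unit 9; 2 ft³ remain.
Put 8 ft³ in storage unit 4; 0 ft³ remain.
14 storage units × 50 ft³ = 700 ft³; used 572 ft³; unused 128 ft³.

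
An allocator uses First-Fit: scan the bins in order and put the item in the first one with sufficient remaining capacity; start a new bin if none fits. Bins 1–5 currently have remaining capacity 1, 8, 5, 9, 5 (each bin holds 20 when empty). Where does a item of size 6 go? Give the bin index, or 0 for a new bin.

2

Bins with room: bin 2 (8), bin 4 (9).
The first with room is bin 2.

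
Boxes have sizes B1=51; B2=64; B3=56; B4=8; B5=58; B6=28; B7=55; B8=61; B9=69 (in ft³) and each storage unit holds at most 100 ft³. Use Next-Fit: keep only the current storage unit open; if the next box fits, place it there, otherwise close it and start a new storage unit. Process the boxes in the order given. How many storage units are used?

storage unit 1: place B1 (51 ft³), 49 ft³ left
storage unit 2: place B2 (64 ft³), 36 ft³ left
storage unit 3: place B3 (56 ft³), 44 ft³ left
storage unit 3: place B4 (8 ft³), 36 ft³ left
storage unit 4: place B5 (58 ft³), 42 ft³ left
storage unit 4: place B6 (28 ft³), 14 ft³ left
storage unit 5: place B7 (55 ft³), 45 ft³ left
storage unit 6: place B8 (61 ft³), 39 ft³ left
storage unit 7: place B9 (69 ft³), 31 ft³ left

7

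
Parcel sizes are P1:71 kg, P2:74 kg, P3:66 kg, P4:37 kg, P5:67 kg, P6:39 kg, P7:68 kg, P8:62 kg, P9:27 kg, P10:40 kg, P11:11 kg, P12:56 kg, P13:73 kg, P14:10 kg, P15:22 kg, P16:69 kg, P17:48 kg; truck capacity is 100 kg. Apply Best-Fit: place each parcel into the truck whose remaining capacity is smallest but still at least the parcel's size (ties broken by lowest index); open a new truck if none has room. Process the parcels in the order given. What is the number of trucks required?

11

Put P1 (71 kg) in truck 1; 29 kg remain.
Put P2 (74 kg) in truck 2; 26 kg remain.
Put P3 (66 kg) in truck 3; 34 kg remain.
Put P4 (37 kg) in truck 4; 63 kg remain.
Put P5 (67 kg) in truck 5; 33 kg remain.
Put P6 (39 kg) in truck 4; 24 kg remain.
Put P7 (68 kg) in truck 6; 32 kg remain.
Put P8 (62 kg) in truck 7; 38 kg remain.
Put P9 (27 kg) in truck 1; 2 kg remain.
Put P10 (40 kg) in truck 8; 60 kg remain.
Put P11 (11 kg) in truck 4; 13 kg remain.
Put P12 (56 kg) in truck 8; 4 kg remain.
Put P13 (73 kg) in truck 9; 27 kg remain.
Put P14 (10 kg) in truck 4; 3 kg remain.
Put P15 (22 kg) in truck 2; 4 kg remain.
Put P16 (69 kg) in truck 10; 31 kg remain.
Put P17 (48 kg) in truck 11; 52 kg remain.
Final trucks: [71,27] [74,22] [66] [37,39,11,10] [67] [68] [62] [40,56] [73] [69] [48].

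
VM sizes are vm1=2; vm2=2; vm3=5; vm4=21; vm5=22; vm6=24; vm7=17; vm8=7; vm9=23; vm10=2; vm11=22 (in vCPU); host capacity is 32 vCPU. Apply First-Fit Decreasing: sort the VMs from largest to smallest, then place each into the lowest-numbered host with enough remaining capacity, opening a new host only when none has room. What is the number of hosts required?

6

Sorted descending: 24, 23, 22, 22, 21, 17, 7, 5, 2, 2, 2.
host 1: place 24 vCPU, 8 vCPU left
host 2: place 23 vCPU, 9 vCPU left
host 3: place 22 vCPU, 10 vCPU left
host 4: place 22 vCPU, 10 vCPU left
host 5: place 21 vCPU, 11 vCPU left
host 6: place 17 vCPU, 15 vCPU left
host 1: place 7 vCPU, 1 vCPU left
host 2: place 5 vCPU, 4 vCPU left
host 2: place 2 vCPU, 2 vCPU left
host 2: place 2 vCPU, 0 vCPU left
host 3: place 2 vCPU, 8 vCPU left
Final hosts: [24,7] [23,5,2,2] [22,2] [22] [21] [17].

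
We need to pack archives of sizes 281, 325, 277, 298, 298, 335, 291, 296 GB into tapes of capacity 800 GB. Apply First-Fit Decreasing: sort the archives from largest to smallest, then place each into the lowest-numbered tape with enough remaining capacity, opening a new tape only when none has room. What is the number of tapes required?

4 tapes

Sorted descending: 335, 325, 298, 298, 296, 291, 281, 277.
Put 335 GB in tape 1; 465 GB remain.
Put 325 GB in tape 1; 140 GB remain.
Put 298 GB in tape 2; 502 GB remain.
Put 298 GB in tape 2; 204 GB remain.
Put 296 GB in tape 3; 504 GB remain.
Put 291 GB in tape 3; 213 GB remain.
Put 281 GB in tape 4; 519 GB remain.
Put 277 GB in tape 4; 242 GB remain.
Final tapes: [335,325] [298,298] [296,291] [281,277].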